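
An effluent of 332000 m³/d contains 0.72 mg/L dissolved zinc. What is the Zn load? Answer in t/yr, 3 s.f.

332000 m³/d = 3.843 m³/s.
Mass flux = Q·C = 3.843 m³/s × 0.72 g/m³ = 2.767 g/s.
= 2.767 g/s × 31.56 = 87.31 t/yr.

87.3 t/yr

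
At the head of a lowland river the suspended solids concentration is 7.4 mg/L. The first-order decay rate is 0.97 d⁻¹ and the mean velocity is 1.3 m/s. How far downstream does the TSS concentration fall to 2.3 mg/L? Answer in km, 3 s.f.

From C = C₀·e^(−kt), t = ln(C₀/C)/k = ln(7.4/2.3)/0.97 = 1.169/0.97 = 1.205 d.
Distance = v·t = 1.3 m/s × 1.041e+05 s = 1.353e+05 m = 135.3 km.

135 km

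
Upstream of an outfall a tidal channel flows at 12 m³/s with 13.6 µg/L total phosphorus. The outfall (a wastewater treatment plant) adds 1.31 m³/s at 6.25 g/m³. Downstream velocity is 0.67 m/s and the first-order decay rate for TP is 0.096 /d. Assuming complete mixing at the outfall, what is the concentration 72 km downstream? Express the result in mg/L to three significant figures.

0.557 mg/L

13.6 µg/L = 0.0136 mg/L.
After complete mixing, C₀ = (1.31·6.25 + 12·0.0136) / 13.31 = 0.6274 mg/L.
Travel time t = 7.2e+04 m / 0.67 m/s = 1.075e+05 s = 1.244 d.
C = 0.6274·exp(−0.096·1.244) = 0.6274·0.8875 = 0.5568 mg/L.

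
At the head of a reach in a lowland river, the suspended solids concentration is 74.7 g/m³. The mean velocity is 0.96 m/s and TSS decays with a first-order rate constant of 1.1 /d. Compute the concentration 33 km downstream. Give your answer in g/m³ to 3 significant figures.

Travel time t = 33 km / 0.96 m/s = 3.3e+04/0.96 = 3.438e+04 s = 0.3979 d.
First-order decay: C = 74.7·exp(−1.1·0.3979) = 74.7·0.6456 = 48.22 g/m³.

48.2 g/m³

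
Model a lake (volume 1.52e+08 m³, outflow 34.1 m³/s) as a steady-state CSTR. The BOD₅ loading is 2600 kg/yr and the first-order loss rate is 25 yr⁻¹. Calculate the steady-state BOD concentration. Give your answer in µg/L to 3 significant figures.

Outflow Q = 34.1 m³/s × 3.156e+07 s/yr = 1.076e+09 m³/yr.
Steady-state CSTR mass balance: W = Q·C + k·V·C, so C = W/(Q + kV).
Q + kV = 1.076e+09 + 25·1.52e+08 = 4.876e+09 m³/yr.
C = 2600/4.876e+09 = 5.332e-07 kg/m³ = 0.0005332 mg/L = 0.5332 µg/L.

0.533 µg/L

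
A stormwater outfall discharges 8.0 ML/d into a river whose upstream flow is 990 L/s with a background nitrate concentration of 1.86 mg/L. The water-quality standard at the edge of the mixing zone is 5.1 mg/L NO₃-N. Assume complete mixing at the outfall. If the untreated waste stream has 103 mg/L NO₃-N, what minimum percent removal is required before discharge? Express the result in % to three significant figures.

8.0 ML/d = 0.09259 m³/s.
990 L/s = 0.99 m³/s.
Mass balance: 5.1·1.083 = 0.09259·Cₑ + 0.99·1.86.
Cₑ = (5.521 − 1.841) / 0.09259 = 39.74 mg/L.
Required removal = 1 − 39.74/103 = 61.42 %.

61.4 %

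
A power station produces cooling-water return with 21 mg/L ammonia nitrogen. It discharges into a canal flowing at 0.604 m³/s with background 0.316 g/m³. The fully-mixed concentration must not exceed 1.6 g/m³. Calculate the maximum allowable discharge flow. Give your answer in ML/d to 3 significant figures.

3.45 ML/d

Mass balance at complete mixing: C_std·(Q_w + Q_r) = Q_w·C_e + Q_r·C_b.
Rearranging, Q_w = Q_r·(C_std − C_b)/(C_e − C_std) = 0.604·(1.6 − 0.316) / (21 − 1.6) = 0.03998 m³/s.
= 3.454 ML/d.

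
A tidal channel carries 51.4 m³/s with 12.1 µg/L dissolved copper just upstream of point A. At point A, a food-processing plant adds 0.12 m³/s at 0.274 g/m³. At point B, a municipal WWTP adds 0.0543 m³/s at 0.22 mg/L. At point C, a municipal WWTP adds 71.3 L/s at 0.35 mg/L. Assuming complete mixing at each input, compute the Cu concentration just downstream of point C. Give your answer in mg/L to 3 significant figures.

12.1 µg/L = 0.0121 mg/L.
After input A: C = (51.4·0.0121 + 0.12·0.274) / 51.52 = 0.01271 mg/L.
After input B: C = (51.52·0.01271 + 0.0543·0.22) / 51.57 = 0.01293 mg/L.
71.3 L/s = 0.0713 m³/s.
After input C: C = (51.57·0.01293 + 0.0713·0.35) / 51.65 = 0.01339 mg/L.

0.0134 mg/L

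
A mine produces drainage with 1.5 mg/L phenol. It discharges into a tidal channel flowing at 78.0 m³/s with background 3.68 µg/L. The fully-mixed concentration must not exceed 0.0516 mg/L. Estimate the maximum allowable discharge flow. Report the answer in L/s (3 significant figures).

2580 L/s

3.68 µg/L = 0.00368 mg/L.
Mass balance at complete mixing: C_std·(Q_w + Q_r) = Q_w·C_e + Q_r·C_b.
Rearranging, Q_w = Q_r·(C_std − C_b)/(C_e − C_std) = 78.0·(0.0516 − 0.00368) / (1.5 − 0.0516) = 2.581 m³/s.
= 2581 L/s.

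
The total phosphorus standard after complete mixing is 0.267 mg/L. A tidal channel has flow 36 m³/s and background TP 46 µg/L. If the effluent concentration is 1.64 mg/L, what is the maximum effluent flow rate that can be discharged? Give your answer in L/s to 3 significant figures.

46 µg/L = 0.046 mg/L.
Mass balance at complete mixing: C_std·(Q_w + Q_r) = Q_w·C_e + Q_r·C_b.
Rearranging, Q_w = Q_r·(C_std − C_b)/(C_e − C_std) = 36·(0.267 − 0.046) / (1.64 − 0.267) = 5.795 m³/s.
= 5795 L/s.

5790 L/s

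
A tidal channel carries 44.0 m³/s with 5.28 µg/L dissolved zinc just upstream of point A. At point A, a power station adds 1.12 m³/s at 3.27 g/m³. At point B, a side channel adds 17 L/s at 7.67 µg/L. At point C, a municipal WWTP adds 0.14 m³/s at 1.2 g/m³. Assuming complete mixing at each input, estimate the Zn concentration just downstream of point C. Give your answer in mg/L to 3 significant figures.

0.0897 mg/L

5.28 µg/L = 0.00528 mg/L.
After input A: C = (44·0.00528 + 1.12·3.27) / 45.12 = 0.08632 mg/L.
17 L/s = 0.017 m³/s.
7.67 µg/L = 0.00767 mg/L.
After input B: C = (45.12·0.08632 + 0.017·0.00767) / 45.14 = 0.08629 mg/L.
After input C: C = (45.14·0.08629 + 0.14·1.2) / 45.28 = 0.08973 mg/L.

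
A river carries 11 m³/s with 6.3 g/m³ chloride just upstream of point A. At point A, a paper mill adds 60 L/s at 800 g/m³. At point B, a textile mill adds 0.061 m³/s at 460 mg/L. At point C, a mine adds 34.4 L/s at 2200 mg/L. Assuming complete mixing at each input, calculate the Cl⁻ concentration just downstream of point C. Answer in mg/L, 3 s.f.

60 L/s = 0.06 m³/s.
After input A: C = (11·6.3 + 0.06·800) / 11.06 = 10.61 mg/L.
After input B: C = (11.06·10.61 + 0.061·460) / 11.12 = 13.07 mg/L.
34.4 L/s = 0.0344 m³/s.
After input C: C = (11.12·13.07 + 0.0344·2200) / 11.16 = 19.81 mg/L.

19.8 mg/L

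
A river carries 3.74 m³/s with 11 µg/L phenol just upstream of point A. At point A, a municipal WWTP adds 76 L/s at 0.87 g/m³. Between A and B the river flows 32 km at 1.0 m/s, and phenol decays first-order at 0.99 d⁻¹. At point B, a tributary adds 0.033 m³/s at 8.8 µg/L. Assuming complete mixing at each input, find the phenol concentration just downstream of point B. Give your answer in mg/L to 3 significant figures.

11 µg/L = 0.011 mg/L.
76 L/s = 0.076 m³/s.
After input A: C = (3.74·0.011 + 0.076·0.87) / 3.816 = 0.02811 mg/L.
Over the 32 km reach to input B (t = 3.2e+04 s = 0.3704 d), decay gives C = 0.02811·exp(−0.99·0.3704) = 0.01948 mg/L.
8.8 µg/L = 0.0088 mg/L.
After input B: C = (3.816·0.01948 + 0.033·0.0088) / 3.849 = 0.01939 mg/L.

0.0194 mg/L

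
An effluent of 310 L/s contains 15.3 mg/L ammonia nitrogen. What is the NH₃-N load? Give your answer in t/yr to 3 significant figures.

310 L/s = 0.31 m³/s.
Mass flux = Q·C = 0.31 m³/s × 15.3 g/m³ = 4.743 g/s.
= 4.743 g/s × 31.56 = 149.7 t/yr.

150 t/yr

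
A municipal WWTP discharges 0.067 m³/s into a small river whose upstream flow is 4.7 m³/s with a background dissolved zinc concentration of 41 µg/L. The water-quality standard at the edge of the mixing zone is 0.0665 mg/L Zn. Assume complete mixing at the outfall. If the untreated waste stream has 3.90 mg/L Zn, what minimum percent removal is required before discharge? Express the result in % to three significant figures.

41 µg/L = 0.041 mg/L.
Mass balance: 0.0665·4.767 = 0.067·Cₑ + 4.7·0.041.
Cₑ = (0.317 − 0.1927) / 0.067 = 1.855 mg/L.
Required removal = 1 − 1.855/3.90 = 52.43 %.

52.4 %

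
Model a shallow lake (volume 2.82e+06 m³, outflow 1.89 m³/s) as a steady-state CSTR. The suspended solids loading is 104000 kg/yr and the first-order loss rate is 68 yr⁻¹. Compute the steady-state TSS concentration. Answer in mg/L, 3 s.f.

Outflow Q = 1.89 m³/s × 3.156e+07 s/yr = 5.964e+07 m³/yr.
Steady-state CSTR mass balance: W = Q·C + k·V·C, so C = W/(Q + kV).
Q + kV = 5.964e+07 + 68·2.82e+06 = 2.514e+08 m³/yr.
C = 104000/2.514e+08 = 0.0004137 kg/m³ = 0.4137 mg/L.

0.414 mg/L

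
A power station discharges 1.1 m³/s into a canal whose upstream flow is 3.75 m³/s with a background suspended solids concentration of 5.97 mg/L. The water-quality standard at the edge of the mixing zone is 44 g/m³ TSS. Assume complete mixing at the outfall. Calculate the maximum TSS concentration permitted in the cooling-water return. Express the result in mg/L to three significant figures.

Mass balance: 44·4.85 = 1.1·Cₑ + 3.75·5.97.
Cₑ = (213.4 − 22.39) / 1.1 = 173.6 mg/L.

174 mg/L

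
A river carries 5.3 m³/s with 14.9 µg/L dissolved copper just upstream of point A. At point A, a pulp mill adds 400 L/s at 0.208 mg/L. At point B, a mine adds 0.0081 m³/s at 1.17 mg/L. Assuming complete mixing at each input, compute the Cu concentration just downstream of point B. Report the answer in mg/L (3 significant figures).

0.0301 mg/L

14.9 µg/L = 0.0149 mg/L.
400 L/s = 0.4 m³/s.
After input A: C = (5.3·0.0149 + 0.4·0.208) / 5.7 = 0.02845 mg/L.
After input B: C = (5.7·0.02845 + 0.0081·1.17) / 5.708 = 0.03007 mg/L.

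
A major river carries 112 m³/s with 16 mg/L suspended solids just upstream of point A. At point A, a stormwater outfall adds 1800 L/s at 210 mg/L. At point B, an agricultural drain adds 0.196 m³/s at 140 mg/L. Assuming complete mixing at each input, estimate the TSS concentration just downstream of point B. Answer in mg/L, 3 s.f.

1800 L/s = 1.8 m³/s.
After input A: C = (112·16 + 1.8·210) / 113.8 = 19.07 mg/L.
After input B: C = (113.8·19.07 + 0.196·140) / 114 = 19.28 mg/L.

19.3 mg/L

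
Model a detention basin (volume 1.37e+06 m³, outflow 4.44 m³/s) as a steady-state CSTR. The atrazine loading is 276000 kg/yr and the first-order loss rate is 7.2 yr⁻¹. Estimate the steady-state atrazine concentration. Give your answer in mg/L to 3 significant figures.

1.84 mg/L

Outflow Q = 4.44 m³/s × 3.156e+07 s/yr = 1.401e+08 m³/yr.
Steady-state CSTR mass balance: W = Q·C + k·V·C, so C = W/(Q + kV).
Q + kV = 1.401e+08 + 7.2·1.37e+06 = 1.5e+08 m³/yr.
C = 276000/1.5e+08 = 0.00184 kg/m³ = 1.84 mg/L.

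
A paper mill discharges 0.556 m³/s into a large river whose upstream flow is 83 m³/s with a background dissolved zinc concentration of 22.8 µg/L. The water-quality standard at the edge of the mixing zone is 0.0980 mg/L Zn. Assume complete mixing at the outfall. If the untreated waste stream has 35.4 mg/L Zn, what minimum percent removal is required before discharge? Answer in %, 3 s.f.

68.0 %

22.8 µg/L = 0.0228 mg/L.
Mass balance: 0.098·83.56 = 0.556·Cₑ + 83·0.0228.
Cₑ = (8.188 − 1.892) / 0.556 = 11.32 mg/L.
Required removal = 1 − 11.32/35.4 = 68.01 %.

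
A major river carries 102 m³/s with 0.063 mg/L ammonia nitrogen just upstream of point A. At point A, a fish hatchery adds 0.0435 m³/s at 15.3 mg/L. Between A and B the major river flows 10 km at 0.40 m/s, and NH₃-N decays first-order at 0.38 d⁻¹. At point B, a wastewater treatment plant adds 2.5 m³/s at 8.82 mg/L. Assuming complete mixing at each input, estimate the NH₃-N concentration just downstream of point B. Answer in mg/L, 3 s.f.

0.272 mg/L

After input A: C = (102·0.063 + 0.0435·15.3) / 102 = 0.0695 mg/L.
Over the 10 km reach to input B (t = 2.5e+04 s = 0.2894 d), decay gives C = 0.0695·exp(−0.38·0.2894) = 0.06226 mg/L.
After input B: C = (102·0.06226 + 2.5·8.82) / 104.5 = 0.2717 mg/L.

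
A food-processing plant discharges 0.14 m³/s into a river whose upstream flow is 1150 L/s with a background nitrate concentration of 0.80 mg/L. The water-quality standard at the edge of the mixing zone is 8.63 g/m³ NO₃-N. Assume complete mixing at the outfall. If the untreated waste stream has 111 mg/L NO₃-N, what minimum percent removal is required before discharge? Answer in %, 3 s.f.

34.3 %

1150 L/s = 1.15 m³/s.
Mass balance: 8.63·1.29 = 0.14·Cₑ + 1.15·0.8.
Cₑ = (11.13 − 0.92) / 0.14 = 72.95 mg/L.
Required removal = 1 − 72.95/111 = 34.28 %.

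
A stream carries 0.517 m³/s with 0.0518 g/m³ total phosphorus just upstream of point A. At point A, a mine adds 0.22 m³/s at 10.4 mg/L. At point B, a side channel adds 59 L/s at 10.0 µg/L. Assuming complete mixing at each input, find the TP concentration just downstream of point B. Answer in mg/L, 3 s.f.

2.91 mg/L

After input A: C = (0.517·0.0518 + 0.22·10.4) / 0.737 = 3.141 mg/L.
59 L/s = 0.059 m³/s.
10.0 µg/L = 0.01 mg/L.
After input B: C = (0.737·3.141 + 0.059·0.01) / 0.796 = 2.909 mg/L.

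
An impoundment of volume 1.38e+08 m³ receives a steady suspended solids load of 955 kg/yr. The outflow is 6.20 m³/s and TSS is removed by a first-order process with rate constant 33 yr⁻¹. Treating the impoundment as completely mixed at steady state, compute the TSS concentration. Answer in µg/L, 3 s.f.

Outflow Q = 6.20 m³/s × 3.156e+07 s/yr = 1.957e+08 m³/yr.
Steady-state CSTR mass balance: W = Q·C + k·V·C, so C = W/(Q + kV).
Q + kV = 1.957e+08 + 33·1.38e+08 = 4.75e+09 m³/yr.
C = 955/4.75e+09 = 2.011e-07 kg/m³ = 0.0002011 mg/L = 0.2011 µg/L.

0.201 µg/L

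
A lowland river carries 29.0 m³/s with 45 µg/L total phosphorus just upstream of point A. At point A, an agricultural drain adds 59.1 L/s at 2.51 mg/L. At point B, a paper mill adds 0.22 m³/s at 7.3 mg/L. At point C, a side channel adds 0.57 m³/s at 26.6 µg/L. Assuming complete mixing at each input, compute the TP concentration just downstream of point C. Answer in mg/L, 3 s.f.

0.103 mg/L

45 µg/L = 0.045 mg/L.
59.1 L/s = 0.0591 m³/s.
After input A: C = (29·0.045 + 0.0591·2.51) / 29.06 = 0.05001 mg/L.
After input B: C = (29.06·0.05001 + 0.22·7.3) / 29.28 = 0.1045 mg/L.
26.6 µg/L = 0.0266 mg/L.
After input C: C = (29.28·0.1045 + 0.57·0.0266) / 29.85 = 0.103 mg/L.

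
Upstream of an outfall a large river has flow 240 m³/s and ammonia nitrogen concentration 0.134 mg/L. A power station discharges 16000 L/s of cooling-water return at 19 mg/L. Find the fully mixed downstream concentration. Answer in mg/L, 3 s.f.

1.31 mg/L

16000 L/s = 16 m³/s.
By mass balance at complete mixing, C = (16·19 + 240·0.134) / (16 + 240) = 336.2/256 = 1.313 mg/L.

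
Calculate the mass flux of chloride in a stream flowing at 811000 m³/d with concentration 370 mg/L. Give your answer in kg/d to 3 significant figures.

811000 m³/d = 9.387 m³/s.
Mass flux = Q·C = 9.387 m³/s × 370 g/m³ = 3473 g/s.
= 3473 g/s × 86.4 = 3.001e+05 kg/d.

300000 kg/d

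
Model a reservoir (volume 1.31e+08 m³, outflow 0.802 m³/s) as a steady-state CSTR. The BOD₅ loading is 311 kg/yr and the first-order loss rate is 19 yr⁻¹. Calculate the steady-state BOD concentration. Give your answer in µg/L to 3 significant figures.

0.124 µg/L

Outflow Q = 0.802 m³/s × 3.156e+07 s/yr = 2.531e+07 m³/yr.
Steady-state CSTR mass balance: W = Q·C + k·V·C, so C = W/(Q + kV).
Q + kV = 2.531e+07 + 19·1.31e+08 = 2.514e+09 m³/yr.
C = 311/2.514e+09 = 1.237e-07 kg/m³ = 0.0001237 mg/L = 0.1237 µg/L.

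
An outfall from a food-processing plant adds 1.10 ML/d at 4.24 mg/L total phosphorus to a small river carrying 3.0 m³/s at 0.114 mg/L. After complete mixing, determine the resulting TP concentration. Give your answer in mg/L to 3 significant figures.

1.10 ML/d = 0.01273 m³/s.
Conservation of mass across the mixing zone: C = (0.01273·4.24 + 3·0.114) / (0.01273 + 3) = 0.396/3.013 = 0.1314 mg/L.

0.131 mg/L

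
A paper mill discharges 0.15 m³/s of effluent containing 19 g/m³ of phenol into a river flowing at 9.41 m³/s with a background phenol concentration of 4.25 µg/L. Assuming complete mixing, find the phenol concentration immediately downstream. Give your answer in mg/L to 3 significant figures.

4.25 µg/L = 0.00425 mg/L.
Conservation of mass across the mixing zone: C = (0.15·19 + 9.41·0.00425) / (0.15 + 9.41) = 2.89/9.56 = 0.3023 mg/L.

0.302 mg/L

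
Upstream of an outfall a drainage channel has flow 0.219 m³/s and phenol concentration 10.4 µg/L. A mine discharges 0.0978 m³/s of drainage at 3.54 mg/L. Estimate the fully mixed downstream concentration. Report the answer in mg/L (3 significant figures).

1.10 mg/L

10.4 µg/L = 0.0104 mg/L.
Flow-weighted mixing gives C = (0.0978·3.54 + 0.219·0.0104) / (0.0978 + 0.219) = 0.3485/0.3168 = 1.1 mg/L.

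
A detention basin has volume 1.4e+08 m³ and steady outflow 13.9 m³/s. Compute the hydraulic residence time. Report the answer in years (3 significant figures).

0.319 yr

Q = 13.9 m³/s × 3.156e+07 s/yr = 4.387e+08 m³/yr.
Hydraulic residence time τ = V/Q = 1.4e+08/4.387e+08 = 0.3192 yr.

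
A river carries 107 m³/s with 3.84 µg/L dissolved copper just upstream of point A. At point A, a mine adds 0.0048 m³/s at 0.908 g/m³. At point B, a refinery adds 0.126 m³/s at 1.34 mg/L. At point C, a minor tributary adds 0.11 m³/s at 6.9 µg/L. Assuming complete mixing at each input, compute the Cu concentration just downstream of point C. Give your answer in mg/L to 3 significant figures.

3.84 µg/L = 0.00384 mg/L.
After input A: C = (107·0.00384 + 0.0048·0.908) / 107 = 0.003881 mg/L.
After input B: C = (107·0.003881 + 0.126·1.34) / 107.1 = 0.005452 mg/L.
6.9 µg/L = 0.0069 mg/L.
After input C: C = (107.1·0.005452 + 0.11·0.0069) / 107.2 = 0.005453 mg/L.

0.00545 mg/L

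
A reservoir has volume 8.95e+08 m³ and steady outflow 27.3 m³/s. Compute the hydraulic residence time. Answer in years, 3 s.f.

Q = 27.3 m³/s × 3.156e+07 s/yr = 8.615e+08 m³/yr.
Hydraulic residence time τ = V/Q = 8.95e+08/8.615e+08 = 1.039 yr.

1.04 yr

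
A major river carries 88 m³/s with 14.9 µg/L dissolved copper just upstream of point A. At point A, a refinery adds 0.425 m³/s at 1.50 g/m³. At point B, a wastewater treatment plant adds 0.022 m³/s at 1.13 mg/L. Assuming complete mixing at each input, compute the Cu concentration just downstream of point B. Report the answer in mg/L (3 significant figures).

0.0223 mg/L

14.9 µg/L = 0.0149 mg/L.
After input A: C = (88·0.0149 + 0.425·1.5) / 88.42 = 0.02204 mg/L.
After input B: C = (88.42·0.02204 + 0.022·1.13) / 88.45 = 0.02231 mg/L.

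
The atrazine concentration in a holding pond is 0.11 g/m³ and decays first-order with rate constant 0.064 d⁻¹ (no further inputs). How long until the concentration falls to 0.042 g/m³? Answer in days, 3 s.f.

t = ln(C₀/C)/k = ln(0.11/0.042)/0.064 = 0.9628/0.064 = 15.04 d.

15.0 d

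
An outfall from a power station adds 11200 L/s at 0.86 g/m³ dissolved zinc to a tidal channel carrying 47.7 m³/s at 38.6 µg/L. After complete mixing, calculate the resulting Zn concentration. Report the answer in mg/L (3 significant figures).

0.195 mg/L

11200 L/s = 11.2 m³/s.
38.6 µg/L = 0.0386 mg/L.
By mass balance at complete mixing, C = (11.2·0.86 + 47.7·0.0386) / (11.2 + 47.7) = 11.47/58.9 = 0.1948 mg/L.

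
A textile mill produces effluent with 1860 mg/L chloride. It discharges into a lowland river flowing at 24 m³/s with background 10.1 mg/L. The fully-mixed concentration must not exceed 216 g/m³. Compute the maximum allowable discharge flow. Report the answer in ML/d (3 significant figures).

Mass balance at complete mixing: C_std·(Q_w + Q_r) = Q_w·C_e + Q_r·C_b.
Rearranging, Q_w = Q_r·(C_std − C_b)/(C_e − C_std) = 24·(216 − 10.1) / (1860 − 216) = 3.006 m³/s.
= 259.7 ML/d.

260 ML/d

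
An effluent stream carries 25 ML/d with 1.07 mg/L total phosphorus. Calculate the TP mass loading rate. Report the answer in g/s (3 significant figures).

25 ML/d = 0.2894 m³/s.
Mass flux = Q·C = 0.2894 m³/s × 1.07 g/m³ = 0.3096 g/s.

0.310 g/s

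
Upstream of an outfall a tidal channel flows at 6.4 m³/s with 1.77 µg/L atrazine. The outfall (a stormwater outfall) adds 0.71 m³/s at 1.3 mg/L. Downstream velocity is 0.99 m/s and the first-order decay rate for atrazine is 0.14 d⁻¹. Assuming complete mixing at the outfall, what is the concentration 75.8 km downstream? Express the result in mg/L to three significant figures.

0.116 mg/L

1.77 µg/L = 0.00177 mg/L.
After complete mixing, C₀ = (0.71·1.3 + 6.4·0.00177) / 7.11 = 0.1314 mg/L.
Travel time t = 7.58e+04 m / 0.99 m/s = 7.657e+04 s = 0.8862 d.
C = 0.1314·exp(−0.14·0.8862) = 0.1314·0.8833 = 0.1161 mg/L.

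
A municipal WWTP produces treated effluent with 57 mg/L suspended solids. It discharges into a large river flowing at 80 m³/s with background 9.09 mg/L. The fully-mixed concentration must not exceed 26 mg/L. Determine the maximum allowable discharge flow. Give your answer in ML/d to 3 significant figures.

Mass balance at complete mixing: C_std·(Q_w + Q_r) = Q_w·C_e + Q_r·C_b.
Rearranging, Q_w = Q_r·(C_std − C_b)/(C_e − C_std) = 80·(26 − 9.09) / (57 − 26) = 43.64 m³/s.
= 3770 ML/d.

3770 ML/d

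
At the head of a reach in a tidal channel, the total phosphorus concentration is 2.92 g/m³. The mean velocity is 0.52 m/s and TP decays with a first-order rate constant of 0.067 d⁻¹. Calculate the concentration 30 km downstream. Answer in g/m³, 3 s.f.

Travel time t = 30 km / 0.52 m/s = 3e+04/0.52 = 5.769e+04 s = 0.6677 d.
First-order decay: C = 2.92·exp(−0.067·0.6677) = 2.92·0.9562 = 2.792 g/m³.

2.79 g/m³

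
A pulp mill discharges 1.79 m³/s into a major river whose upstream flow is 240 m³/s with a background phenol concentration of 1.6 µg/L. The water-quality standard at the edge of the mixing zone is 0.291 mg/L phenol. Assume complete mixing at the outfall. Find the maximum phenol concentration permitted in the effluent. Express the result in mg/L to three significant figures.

1.6 µg/L = 0.0016 mg/L.
Mass balance: 0.291·241.8 = 1.79·Cₑ + 240·0.0016.
Cₑ = (70.36 − 0.384) / 1.79 = 39.09 mg/L.

39.1 mg/L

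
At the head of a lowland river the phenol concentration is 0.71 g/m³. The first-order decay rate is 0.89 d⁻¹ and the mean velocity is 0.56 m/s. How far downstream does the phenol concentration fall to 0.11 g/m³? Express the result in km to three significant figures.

101 km

From C = C₀·e^(−kt), t = ln(C₀/C)/k = ln(0.71/0.11)/0.89 = 1.865/0.89 = 2.095 d.
Distance = v·t = 0.56 m/s × 1.81e+05 s = 1.014e+05 m = 101.4 km.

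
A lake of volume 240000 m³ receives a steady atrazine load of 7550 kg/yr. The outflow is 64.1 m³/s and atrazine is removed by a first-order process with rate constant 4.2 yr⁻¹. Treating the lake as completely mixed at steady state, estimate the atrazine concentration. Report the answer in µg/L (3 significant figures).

3.73 µg/L

Outflow Q = 64.1 m³/s × 3.156e+07 s/yr = 2.023e+09 m³/yr.
Steady-state CSTR mass balance: W = Q·C + k·V·C, so C = W/(Q + kV).
Q + kV = 2.023e+09 + 4.2·240000 = 2.024e+09 m³/yr.
C = 7550/2.024e+09 = 3.731e-06 kg/m³ = 0.003731 mg/L = 3.731 µg/L.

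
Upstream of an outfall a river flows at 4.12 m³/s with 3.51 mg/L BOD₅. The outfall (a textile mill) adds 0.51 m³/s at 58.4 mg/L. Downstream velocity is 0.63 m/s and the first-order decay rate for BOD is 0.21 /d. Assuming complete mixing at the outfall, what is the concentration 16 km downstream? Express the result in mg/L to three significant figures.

After complete mixing, C₀ = (0.51·58.4 + 4.12·3.51) / 4.63 = 9.556 mg/L.
Travel time t = 1.6e+04 m / 0.63 m/s = 2.54e+04 s = 0.2939 d.
C = 9.556·exp(−0.21·0.2939) = 9.556·0.9401 = 8.984 mg/L.

8.98 mg/L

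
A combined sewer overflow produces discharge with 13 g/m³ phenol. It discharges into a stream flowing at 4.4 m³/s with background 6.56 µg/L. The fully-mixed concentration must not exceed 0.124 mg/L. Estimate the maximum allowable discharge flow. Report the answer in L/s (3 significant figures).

6.56 µg/L = 0.00656 mg/L.
Mass balance at complete mixing: C_std·(Q_w + Q_r) = Q_w·C_e + Q_r·C_b.
Rearranging, Q_w = Q_r·(C_std − C_b)/(C_e − C_std) = 4.4·(0.124 − 0.00656) / (13 − 0.124) = 0.04013 m³/s.
= 40.13 L/s.

40.1 L/s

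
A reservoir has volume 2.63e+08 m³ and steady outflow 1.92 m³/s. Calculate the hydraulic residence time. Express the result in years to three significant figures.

Q = 1.92 m³/s × 3.156e+07 s/yr = 6.059e+07 m³/yr.
Hydraulic residence time τ = V/Q = 2.63e+08/6.059e+07 = 4.341 yr.

4.34 yr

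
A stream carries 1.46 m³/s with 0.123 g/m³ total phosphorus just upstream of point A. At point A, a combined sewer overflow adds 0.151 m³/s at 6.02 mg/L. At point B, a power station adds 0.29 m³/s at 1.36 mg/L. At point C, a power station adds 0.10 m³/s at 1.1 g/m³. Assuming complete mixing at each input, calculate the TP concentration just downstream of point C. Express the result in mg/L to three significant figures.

After input A: C = (1.46·0.123 + 0.151·6.02) / 1.611 = 0.6757 mg/L.
After input B: C = (1.611·0.6757 + 0.29·1.36) / 1.901 = 0.7801 mg/L.
After input C: C = (1.901·0.7801 + 0.1·1.1) / 2.001 = 0.7961 mg/L.

0.796 mg/L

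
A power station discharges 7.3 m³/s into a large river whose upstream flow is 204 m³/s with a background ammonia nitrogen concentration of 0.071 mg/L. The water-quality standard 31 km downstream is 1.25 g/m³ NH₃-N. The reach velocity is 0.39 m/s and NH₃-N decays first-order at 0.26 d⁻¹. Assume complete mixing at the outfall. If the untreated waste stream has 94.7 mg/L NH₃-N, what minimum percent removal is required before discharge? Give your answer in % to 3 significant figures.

Travel time to the compliance point: t = 3.1e+04/0.39 = 7.949e+04 s = 0.92 d; decay factor exp(−0.26·0.92) = 0.7873.
So the concentration just after mixing may be at most 1.25/0.7873 = 1.588 mg/L.
Mass balance: 1.588·211.3 = 7.3·Cₑ + 204·0.071.
Cₑ = (335.5 − 14.48) / 7.3 = 43.97 mg/L.
Required removal = 1 − 43.97/94.7 = 53.56 %.

53.6 %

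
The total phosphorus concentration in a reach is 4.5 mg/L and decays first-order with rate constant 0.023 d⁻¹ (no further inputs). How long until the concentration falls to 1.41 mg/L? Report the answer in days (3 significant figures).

50.5 d

t = ln(C₀/C)/k = ln(4.5/1.41)/0.023 = 1.16/0.023 = 50.46 d.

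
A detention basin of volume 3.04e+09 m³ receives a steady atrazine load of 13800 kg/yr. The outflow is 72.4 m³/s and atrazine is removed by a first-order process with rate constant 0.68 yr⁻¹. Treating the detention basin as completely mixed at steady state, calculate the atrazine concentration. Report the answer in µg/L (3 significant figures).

Outflow Q = 72.4 m³/s × 3.156e+07 s/yr = 2.285e+09 m³/yr.
Steady-state CSTR mass balance: W = Q·C + k·V·C, so C = W/(Q + kV).
Q + kV = 2.285e+09 + 0.68·3.04e+09 = 4.352e+09 m³/yr.
C = 13800/4.352e+09 = 3.171e-06 kg/m³ = 0.003171 mg/L = 3.171 µg/L.

3.17 µg/L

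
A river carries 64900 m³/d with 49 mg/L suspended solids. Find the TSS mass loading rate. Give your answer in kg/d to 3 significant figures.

64900 m³/d = 0.7512 m³/s.
Mass flux = Q·C = 0.7512 m³/s × 49 g/m³ = 36.81 g/s.
= 36.81 g/s × 86.4 = 3180 kg/d.

3180 kg/d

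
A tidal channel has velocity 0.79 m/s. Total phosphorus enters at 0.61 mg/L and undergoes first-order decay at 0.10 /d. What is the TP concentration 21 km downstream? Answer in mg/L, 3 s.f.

Travel time t = 21 km / 0.79 m/s = 2.1e+04/0.79 = 2.658e+04 s = 0.3077 d.
First-order decay: C = 0.61·exp(−0.10·0.3077) = 0.61·0.9697 = 0.5915 mg/L.

0.592 mg/L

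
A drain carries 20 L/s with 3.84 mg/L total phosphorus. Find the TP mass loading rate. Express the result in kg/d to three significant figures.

20 L/s = 0.02 m³/s.
Mass flux = Q·C = 0.02 m³/s × 3.84 g/m³ = 0.0768 g/s.
= 0.0768 g/s × 86.4 = 6.636 kg/d.

6.64 kg/d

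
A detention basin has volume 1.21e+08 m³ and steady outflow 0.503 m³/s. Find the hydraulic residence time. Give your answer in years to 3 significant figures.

7.62 yr

Q = 0.503 m³/s × 3.156e+07 s/yr = 1.587e+07 m³/yr.
Hydraulic residence time τ = V/Q = 1.21e+08/1.587e+07 = 7.623 yr.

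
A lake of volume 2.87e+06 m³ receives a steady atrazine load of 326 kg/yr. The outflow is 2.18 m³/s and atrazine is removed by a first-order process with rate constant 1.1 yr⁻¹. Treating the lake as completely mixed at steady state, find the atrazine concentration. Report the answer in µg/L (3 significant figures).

4.53 µg/L

Outflow Q = 2.18 m³/s × 3.156e+07 s/yr = 6.88e+07 m³/yr.
Steady-state CSTR mass balance: W = Q·C + k·V·C, so C = W/(Q + kV).
Q + kV = 6.88e+07 + 1.1·2.87e+06 = 7.195e+07 m³/yr.
C = 326/7.195e+07 = 4.531e-06 kg/m³ = 0.004531 mg/L = 4.531 µg/L.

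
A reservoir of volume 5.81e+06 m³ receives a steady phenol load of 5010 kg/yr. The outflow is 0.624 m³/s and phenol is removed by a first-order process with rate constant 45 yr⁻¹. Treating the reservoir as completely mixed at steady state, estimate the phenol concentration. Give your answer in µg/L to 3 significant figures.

17.8 µg/L

Outflow Q = 0.624 m³/s × 3.156e+07 s/yr = 1.969e+07 m³/yr.
Steady-state CSTR mass balance: W = Q·C + k·V·C, so C = W/(Q + kV).
Q + kV = 1.969e+07 + 45·5.81e+06 = 2.811e+08 m³/yr.
C = 5010/2.811e+08 = 1.782e-05 kg/m³ = 0.01782 mg/L = 17.82 µg/L.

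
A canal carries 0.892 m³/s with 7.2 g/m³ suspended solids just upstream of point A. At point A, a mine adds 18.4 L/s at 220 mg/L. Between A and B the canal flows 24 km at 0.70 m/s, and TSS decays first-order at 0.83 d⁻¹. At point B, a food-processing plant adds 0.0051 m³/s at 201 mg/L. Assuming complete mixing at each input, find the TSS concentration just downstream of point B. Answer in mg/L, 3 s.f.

9.35 mg/L

18.4 L/s = 0.0184 m³/s.
After input A: C = (0.892·7.2 + 0.0184·220) / 0.9104 = 11.5 mg/L.
Over the 24 km reach to input B (t = 3.429e+04 s = 0.3968 d), decay gives C = 11.5·exp(−0.83·0.3968) = 8.274 mg/L.
After input B: C = (0.9104·8.274 + 0.0051·201) / 0.9155 = 9.347 mg/L.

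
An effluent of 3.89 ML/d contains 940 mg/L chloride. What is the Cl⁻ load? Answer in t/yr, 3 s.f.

1340 t/yr

3.89 ML/d = 0.04502 m³/s.
Mass flux = Q·C = 0.04502 m³/s × 940 g/m³ = 42.32 g/s.
= 42.32 g/s × 31.56 = 1336 t/yr.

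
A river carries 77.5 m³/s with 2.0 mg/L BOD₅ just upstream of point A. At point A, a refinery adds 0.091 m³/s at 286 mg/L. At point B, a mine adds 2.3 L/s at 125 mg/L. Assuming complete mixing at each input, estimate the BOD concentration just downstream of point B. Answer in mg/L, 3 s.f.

After input A: C = (77.5·2 + 0.091·286) / 77.59 = 2.333 mg/L.
2.3 L/s = 0.0023 m³/s.
After input B: C = (77.59·2.333 + 0.0023·125) / 77.59 = 2.337 mg/L.

2.34 mg/L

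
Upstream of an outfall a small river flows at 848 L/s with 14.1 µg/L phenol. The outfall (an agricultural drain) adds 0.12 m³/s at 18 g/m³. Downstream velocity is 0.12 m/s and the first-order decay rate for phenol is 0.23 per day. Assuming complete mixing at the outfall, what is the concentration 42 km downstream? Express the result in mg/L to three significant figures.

0.884 mg/L

848 L/s = 0.848 m³/s.
14.1 µg/L = 0.0141 mg/L.
After complete mixing, C₀ = (0.12·18 + 0.848·0.0141) / 0.968 = 2.244 mg/L.
Travel time t = 4.2e+04 m / 0.12 m/s = 3.5e+05 s = 4.051 d.
C = 2.244·exp(−0.23·4.051) = 2.244·0.3939 = 0.8838 mg/L.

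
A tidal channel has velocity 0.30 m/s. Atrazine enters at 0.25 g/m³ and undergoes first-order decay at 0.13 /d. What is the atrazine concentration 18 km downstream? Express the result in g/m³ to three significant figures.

0.228 g/m³

Travel time t = 18 km / 0.30 m/s = 1.8e+04/0.30 = 6e+04 s = 0.6944 d.
First-order decay: C = 0.25·exp(−0.13·0.6944) = 0.25·0.9137 = 0.2284 g/m³.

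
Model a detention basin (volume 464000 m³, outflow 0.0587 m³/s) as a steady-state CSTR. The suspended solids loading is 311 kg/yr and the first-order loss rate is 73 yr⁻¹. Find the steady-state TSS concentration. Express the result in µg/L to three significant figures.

Outflow Q = 0.0587 m³/s × 3.156e+07 s/yr = 1.852e+06 m³/yr.
Steady-state CSTR mass balance: W = Q·C + k·V·C, so C = W/(Q + kV).
Q + kV = 1.852e+06 + 73·464000 = 3.572e+07 m³/yr.
C = 311/3.572e+07 = 8.706e-06 kg/m³ = 0.008706 mg/L = 8.706 µg/L.

8.71 µg/L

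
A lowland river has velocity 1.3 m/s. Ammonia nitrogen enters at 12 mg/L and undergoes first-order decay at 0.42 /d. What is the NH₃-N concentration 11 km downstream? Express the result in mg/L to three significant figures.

11.5 mg/L

Travel time t = 11 km / 1.3 m/s = 1.1e+04/1.3 = 8462 s = 0.09793 d.
First-order decay: C = 12·exp(−0.42·0.09793) = 12·0.9597 = 11.52 mg/L.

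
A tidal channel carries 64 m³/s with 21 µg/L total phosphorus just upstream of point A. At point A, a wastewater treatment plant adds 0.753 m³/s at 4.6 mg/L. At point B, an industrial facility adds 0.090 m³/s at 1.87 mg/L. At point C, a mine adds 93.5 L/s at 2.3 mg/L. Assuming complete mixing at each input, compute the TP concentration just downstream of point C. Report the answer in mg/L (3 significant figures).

21 µg/L = 0.021 mg/L.
After input A: C = (64·0.021 + 0.753·4.6) / 64.75 = 0.07425 mg/L.
After input B: C = (64.75·0.07425 + 0.09·1.87) / 64.84 = 0.07674 mg/L.
93.5 L/s = 0.0935 m³/s.
After input C: C = (64.84·0.07674 + 0.0935·2.3) / 64.94 = 0.07994 mg/L.

0.0799 mg/L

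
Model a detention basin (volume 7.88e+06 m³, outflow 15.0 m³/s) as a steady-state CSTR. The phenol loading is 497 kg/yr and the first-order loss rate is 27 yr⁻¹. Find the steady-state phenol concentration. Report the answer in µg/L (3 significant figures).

0.724 µg/L

Outflow Q = 15.0 m³/s × 3.156e+07 s/yr = 4.734e+08 m³/yr.
Steady-state CSTR mass balance: W = Q·C + k·V·C, so C = W/(Q + kV).
Q + kV = 4.734e+08 + 27·7.88e+06 = 6.861e+08 m³/yr.
C = 497/6.861e+08 = 7.244e-07 kg/m³ = 0.0007244 mg/L = 0.7244 µg/L.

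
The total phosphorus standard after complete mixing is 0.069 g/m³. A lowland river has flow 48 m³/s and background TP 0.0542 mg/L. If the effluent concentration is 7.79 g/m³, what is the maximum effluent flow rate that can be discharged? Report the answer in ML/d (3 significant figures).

7.95 ML/d

Mass balance at complete mixing: C_std·(Q_w + Q_r) = Q_w·C_e + Q_r·C_b.
Rearranging, Q_w = Q_r·(C_std − C_b)/(C_e − C_std) = 48·(0.069 − 0.0542) / (7.79 − 0.069) = 0.09201 m³/s.
= 7.95 ML/d.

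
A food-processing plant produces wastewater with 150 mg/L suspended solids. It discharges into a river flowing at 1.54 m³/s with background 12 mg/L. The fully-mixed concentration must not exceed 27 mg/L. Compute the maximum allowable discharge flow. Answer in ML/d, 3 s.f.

Mass balance at complete mixing: C_std·(Q_w + Q_r) = Q_w·C_e + Q_r·C_b.
Rearranging, Q_w = Q_r·(C_std − C_b)/(C_e − C_std) = 1.54·(27 − 12) / (150 − 27) = 0.1878 m³/s.
= 16.23 ML/d.

16.2 ML/d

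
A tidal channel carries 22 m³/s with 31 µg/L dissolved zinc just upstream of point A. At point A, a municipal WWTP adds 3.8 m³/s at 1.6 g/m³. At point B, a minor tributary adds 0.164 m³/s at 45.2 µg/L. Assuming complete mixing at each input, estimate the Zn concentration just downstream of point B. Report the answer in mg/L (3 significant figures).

0.261 mg/L

31 µg/L = 0.031 mg/L.
After input A: C = (22·0.031 + 3.8·1.6) / 25.8 = 0.2621 mg/L.
45.2 µg/L = 0.0452 mg/L.
After input B: C = (25.8·0.2621 + 0.164·0.0452) / 25.96 = 0.2607 mg/L.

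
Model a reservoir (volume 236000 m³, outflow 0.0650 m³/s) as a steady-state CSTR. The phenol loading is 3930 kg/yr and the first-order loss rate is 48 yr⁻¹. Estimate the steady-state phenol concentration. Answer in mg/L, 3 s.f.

0.294 mg/L

Outflow Q = 0.0650 m³/s × 3.156e+07 s/yr = 2.051e+06 m³/yr.
Steady-state CSTR mass balance: W = Q·C + k·V·C, so C = W/(Q + kV).
Q + kV = 2.051e+06 + 48·236000 = 1.338e+07 m³/yr.
C = 3930/1.338e+07 = 0.0002937 kg/m³ = 0.2937 mg/L.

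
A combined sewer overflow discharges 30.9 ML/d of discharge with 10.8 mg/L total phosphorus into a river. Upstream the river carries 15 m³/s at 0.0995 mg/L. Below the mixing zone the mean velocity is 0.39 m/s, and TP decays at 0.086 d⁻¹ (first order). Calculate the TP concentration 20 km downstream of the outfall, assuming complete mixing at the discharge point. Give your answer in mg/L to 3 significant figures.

30.9 ML/d = 0.3576 m³/s.
After complete mixing, C₀ = (0.3576·10.8 + 15·0.0995) / 15.36 = 0.3487 mg/L.
Travel time t = 2e+04 m / 0.39 m/s = 5.128e+04 s = 0.5935 d.
C = 0.3487·exp(−0.086·0.5935) = 0.3487·0.9502 = 0.3313 mg/L.

0.331 mg/L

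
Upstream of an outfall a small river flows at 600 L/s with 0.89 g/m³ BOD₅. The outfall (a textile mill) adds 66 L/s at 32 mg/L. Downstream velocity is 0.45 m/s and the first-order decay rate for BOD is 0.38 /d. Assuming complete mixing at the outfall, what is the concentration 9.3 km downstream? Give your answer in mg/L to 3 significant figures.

3.63 mg/L

66 L/s = 0.066 m³/s.
600 L/s = 0.6 m³/s.
After complete mixing, C₀ = (0.066·32 + 0.6·0.89) / 0.666 = 3.973 mg/L.
Travel time t = 9300 m / 0.45 m/s = 2.067e+04 s = 0.2392 d.
C = 3.973·exp(−0.38·0.2392) = 3.973·0.9131 = 3.628 mg/L.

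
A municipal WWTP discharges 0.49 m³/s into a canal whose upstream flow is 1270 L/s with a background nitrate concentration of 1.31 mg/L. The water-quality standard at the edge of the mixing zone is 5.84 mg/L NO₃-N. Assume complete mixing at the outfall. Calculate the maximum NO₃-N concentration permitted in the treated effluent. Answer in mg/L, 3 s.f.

17.6 mg/L

1270 L/s = 1.27 m³/s.
Mass balance: 5.84·1.76 = 0.49·Cₑ + 1.27·1.31.
Cₑ = (10.28 − 1.664) / 0.49 = 17.58 mg/L.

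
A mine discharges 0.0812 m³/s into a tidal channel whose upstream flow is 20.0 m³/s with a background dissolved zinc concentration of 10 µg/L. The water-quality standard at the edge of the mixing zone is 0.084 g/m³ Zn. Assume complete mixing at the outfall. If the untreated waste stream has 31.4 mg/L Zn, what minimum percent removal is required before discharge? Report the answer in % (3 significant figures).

41.7 %

10 µg/L = 0.01 mg/L.
Mass balance: 0.084·20.08 = 0.0812·Cₑ + 20·0.01.
Cₑ = (1.687 − 0.2) / 0.0812 = 18.31 mg/L.
Required removal = 1 − 18.31/31.4 = 41.69 %.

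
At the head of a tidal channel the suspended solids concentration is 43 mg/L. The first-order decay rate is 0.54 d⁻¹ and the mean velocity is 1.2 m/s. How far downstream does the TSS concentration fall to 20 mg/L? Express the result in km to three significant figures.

147 km

From C = C₀·e^(−kt), t = ln(C₀/C)/k = ln(43/20)/0.54 = 0.7655/0.54 = 1.418 d.
Distance = v·t = 1.2 m/s × 1.225e+05 s = 1.47e+05 m = 147 km.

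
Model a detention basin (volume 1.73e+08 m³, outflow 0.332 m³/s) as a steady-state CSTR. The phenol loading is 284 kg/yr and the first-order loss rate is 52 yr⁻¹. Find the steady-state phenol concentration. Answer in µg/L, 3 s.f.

0.0315 µg/L

Outflow Q = 0.332 m³/s × 3.156e+07 s/yr = 1.048e+07 m³/yr.
Steady-state CSTR mass balance: W = Q·C + k·V·C, so C = W/(Q + kV).
Q + kV = 1.048e+07 + 52·1.73e+08 = 9.006e+09 m³/yr.
C = 284/9.006e+09 = 3.153e-08 kg/m³ = 3.153e-05 mg/L = 0.03153 µg/L.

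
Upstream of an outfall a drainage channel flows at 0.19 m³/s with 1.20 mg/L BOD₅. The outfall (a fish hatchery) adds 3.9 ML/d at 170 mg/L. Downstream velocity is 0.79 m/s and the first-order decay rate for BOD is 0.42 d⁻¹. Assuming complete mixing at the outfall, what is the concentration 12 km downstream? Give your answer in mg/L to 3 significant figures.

3.9 ML/d = 0.04514 m³/s.
After complete mixing, C₀ = (0.04514·170 + 0.19·1.2) / 0.2351 = 33.6 mg/L.
Travel time t = 1.2e+04 m / 0.79 m/s = 1.519e+04 s = 0.1758 d.
C = 33.6·exp(−0.42·0.1758) = 33.6·0.9288 = 31.21 mg/L.

31.2 mg/L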